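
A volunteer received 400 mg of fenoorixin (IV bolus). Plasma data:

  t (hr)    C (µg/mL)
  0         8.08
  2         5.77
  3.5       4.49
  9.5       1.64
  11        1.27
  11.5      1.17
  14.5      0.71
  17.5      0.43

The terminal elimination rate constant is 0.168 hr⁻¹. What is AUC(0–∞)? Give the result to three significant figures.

AUC = 49.8 µg/mL·hr

Trapezoidal AUC_0→17.5:
  [0→2]: (8.08+5.77)/2 × 2 = 13.85
  [2→3.5]: (5.77+4.49)/2 × 1.5 = 7.695
  [3.5→9.5]: (4.49+1.64)/2 × 6 = 18.39
  [9.5→11]: (1.64+1.27)/2 × 1.5 = 2.1825
  [11→11.5]: (1.27+1.17)/2 × 0.5 = 0.61
  [11.5→14.5]: (1.17+0.71)/2 × 3 = 2.82
  [14.5→17.5]: (0.71+0.43)/2 × 3 = 1.71
  Sum = 47.2575 µg/mL·hr
Extrapolated tail: C_last / k_e = 0.43 / 0.168 = 2.560
AUC_0→∞ = 47.2575 + 2.560 = 49.8175 µg/mL·hr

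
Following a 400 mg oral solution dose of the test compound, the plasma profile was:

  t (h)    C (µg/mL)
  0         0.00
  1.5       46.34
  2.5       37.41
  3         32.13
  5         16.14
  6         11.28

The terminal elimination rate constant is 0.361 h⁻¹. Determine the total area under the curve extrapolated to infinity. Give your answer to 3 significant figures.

AUC = 187 µg/mL·h

Trapezoidal AUC_0→6:
  [0→1.5]: (0.00+46.34)/2 × 1.5 = 34.755
  [1.5→2.5]: (46.34+37.41)/2 × 1 = 41.875
  [2.5→3]: (37.41+32.13)/2 × 0.5 = 17.385
  [3→5]: (32.13+16.14)/2 × 2 = 48.27
  [5→6]: (16.14+11.28)/2 × 1 = 13.71
  Sum = 155.995 µg/mL·h
Extrapolated tail: C_last / k_e = 11.28 / 0.361 = 31.247
AUC_0→∞ = 155.995 + 31.247 = 187.242 µg/mL·h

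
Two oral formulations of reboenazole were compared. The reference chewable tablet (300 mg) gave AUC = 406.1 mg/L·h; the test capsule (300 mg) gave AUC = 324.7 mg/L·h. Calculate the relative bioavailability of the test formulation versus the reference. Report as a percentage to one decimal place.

F_rel = 80.0%

F_rel = (AUC_test/D_test) / (AUC_ref/D_ref)
      = (324.7/300) / (406.1/300)
      = 1.08233 / 1.35367 = 0.7996 = 79.96%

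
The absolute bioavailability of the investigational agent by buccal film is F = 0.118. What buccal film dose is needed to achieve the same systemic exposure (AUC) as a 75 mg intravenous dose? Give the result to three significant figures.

D_buccal = 636 mg

For equal systemic exposure: F × D_ev = D_iv
D_ev = D_iv / F = 75 / 0.118 = 635.593 mg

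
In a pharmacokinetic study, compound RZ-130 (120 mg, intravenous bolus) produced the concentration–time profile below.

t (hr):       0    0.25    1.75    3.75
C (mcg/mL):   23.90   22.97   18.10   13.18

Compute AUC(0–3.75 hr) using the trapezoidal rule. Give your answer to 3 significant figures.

Trapezoidal AUC_0→3.75:
  [0→0.25]: (23.90+22.97)/2 × 0.25 = 5.85875
  [0.25→1.75]: (22.97+18.10)/2 × 1.5 = 30.8025
  [1.75→3.75]: (18.10+13.18)/2 × 2 = 31.28
  Sum = 67.94125 mcg/mL·hr

AUC = 67.9 mcg/mL·hr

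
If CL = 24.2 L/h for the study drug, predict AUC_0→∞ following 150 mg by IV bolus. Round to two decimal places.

AUC_0→∞ = Dose_iv / CL
        = 150 / 24.2 = 6.19835 mg/L·h

AUC = 6.20 mg/L·h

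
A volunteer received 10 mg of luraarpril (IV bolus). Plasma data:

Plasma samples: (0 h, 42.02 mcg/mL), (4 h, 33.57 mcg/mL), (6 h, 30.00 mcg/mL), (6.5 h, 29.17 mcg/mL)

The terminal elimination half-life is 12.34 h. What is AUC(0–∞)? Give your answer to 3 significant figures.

AUC = 749 mcg/mL·h

Trapezoidal AUC_0→6.5:
  [0→4]: (42.02+33.57)/2 × 4 = 151.18
  [4→6]: (33.57+30.00)/2 × 2 = 63.57
  [6→6.5]: (30.00+29.17)/2 × 0.5 = 14.7925
  Sum = 229.5425 mcg/mL·h
k_e = ln2 / t½ = 0.693147 / 12.34 = 0.0562 h^-1
Extrapolated tail: C_last / k_e = 29.17 / 0.0562 = 519.039
AUC_0→∞ = 229.5425 + 519.039 = 748.5815 mcg/mL·h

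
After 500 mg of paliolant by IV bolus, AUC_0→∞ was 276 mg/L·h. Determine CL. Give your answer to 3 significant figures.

CL = 1.81 L/h

CL = Dose_iv / AUC_0→∞
   = 500 / 276 = 1.81159 L/h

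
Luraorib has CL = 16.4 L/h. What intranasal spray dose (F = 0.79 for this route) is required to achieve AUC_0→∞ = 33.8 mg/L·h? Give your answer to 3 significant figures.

Dose = 702 mg

Dose = CL × AUC_0→∞ / F
     = 16.4 × 33.8 / 0.79 = 701.671 mg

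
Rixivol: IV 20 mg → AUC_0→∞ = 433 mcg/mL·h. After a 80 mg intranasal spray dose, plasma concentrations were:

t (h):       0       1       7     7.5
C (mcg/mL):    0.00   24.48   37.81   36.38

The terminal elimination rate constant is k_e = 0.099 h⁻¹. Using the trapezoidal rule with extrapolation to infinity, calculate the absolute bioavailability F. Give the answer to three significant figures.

F = 0.338

Trapezoidal AUC_0→7.5 (intranasal spray):
  [0→1]: (0.00+24.48)/2 × 1 = 12.24
  [1→7]: (24.48+37.81)/2 × 6 = 186.87
  [7→7.5]: (37.81+36.38)/2 × 0.5 = 18.5475
  Sum = 217.6575 mcg/mL·h
Tail: C_last/k_e = 36.38/0.099 = 367.475
AUC_0→∞ (intranasal spray) = 217.6575 + 367.475 = 585.1325 mcg/mL·h
F = (AUC_ev/D_ev)/(AUC_iv/D_iv) = (585.1325/80)/(433/20) = 7.31416/21.65 = 0.3378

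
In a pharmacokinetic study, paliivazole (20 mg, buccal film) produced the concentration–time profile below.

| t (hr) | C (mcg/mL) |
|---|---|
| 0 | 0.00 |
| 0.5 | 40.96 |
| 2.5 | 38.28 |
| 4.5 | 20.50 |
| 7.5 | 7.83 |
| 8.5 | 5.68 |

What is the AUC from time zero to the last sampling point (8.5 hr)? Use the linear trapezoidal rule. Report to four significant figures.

Trapezoidal AUC_0→8.5:
  [0→0.5]: (0.00+40.96)/2 × 0.5 = 10.24
  [0.5→2.5]: (40.96+38.28)/2 × 2 = 79.24
  [2.5→4.5]: (38.28+20.50)/2 × 2 = 58.78
  [4.5→7.5]: (20.50+7.83)/2 × 3 = 42.495
  [7.5→8.5]: (7.83+5.68)/2 × 1 = 6.755
  Sum = 197.51 mcg/mL·hr

AUC = 197.5 mcg/mL·hr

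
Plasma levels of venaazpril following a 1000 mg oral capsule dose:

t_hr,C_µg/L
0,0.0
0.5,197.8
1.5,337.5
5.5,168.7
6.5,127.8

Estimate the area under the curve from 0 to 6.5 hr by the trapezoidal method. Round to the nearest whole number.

Trapezoidal AUC_0→6.5:
  [0→0.5]: (0.0+197.8)/2 × 0.5 = 49.45
  [0.5→1.5]: (197.8+337.5)/2 × 1 = 267.65
  [1.5→5.5]: (337.5+168.7)/2 × 4 = 1012.4
  [5.5→6.5]: (168.7+127.8)/2 × 1 = 148.25
  Sum = 1477.75 µg/L·hr

AUC = 1478 µg/L·hr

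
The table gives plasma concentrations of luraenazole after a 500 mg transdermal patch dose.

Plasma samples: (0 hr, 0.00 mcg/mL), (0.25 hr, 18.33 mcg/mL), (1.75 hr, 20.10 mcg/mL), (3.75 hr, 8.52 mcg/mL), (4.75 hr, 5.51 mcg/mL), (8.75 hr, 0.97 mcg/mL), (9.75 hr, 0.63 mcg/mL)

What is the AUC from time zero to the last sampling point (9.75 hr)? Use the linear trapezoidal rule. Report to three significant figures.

AUC = 80.5 mcg/mL·hr

Trapezoidal AUC_0→9.75:
  [0→0.25]: (0.00+18.33)/2 × 0.25 = 2.29125
  [0.25→1.75]: (18.33+20.10)/2 × 1.5 = 28.8225
  [1.75→3.75]: (20.10+8.52)/2 × 2 = 28.62
  [3.75→4.75]: (8.52+5.51)/2 × 1 = 7.015
  [4.75→8.75]: (5.51+0.97)/2 × 4 = 12.96
  [8.75→9.75]: (0.97+0.63)/2 × 1 = 0.8
  Sum = 80.50875 mcg/mL·hr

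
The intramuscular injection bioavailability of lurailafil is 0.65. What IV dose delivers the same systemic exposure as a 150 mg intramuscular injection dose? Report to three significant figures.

D_iv = 97.5 mg

Systemic exposure from an extravascular dose = F × D_ev, so the equivalent IV dose is F × D_ev.
D_iv = F × D_ev = 0.65 × 150 = 97.5 mg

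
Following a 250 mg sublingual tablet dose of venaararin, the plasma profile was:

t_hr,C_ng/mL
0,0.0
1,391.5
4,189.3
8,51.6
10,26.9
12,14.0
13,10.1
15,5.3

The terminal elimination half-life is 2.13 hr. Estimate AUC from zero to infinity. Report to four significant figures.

AUC = 1712 ng/mL·hr

Trapezoidal AUC_0→15:
  [0→1]: (0.0+391.5)/2 × 1 = 195.75
  [1→4]: (391.5+189.3)/2 × 3 = 871.2
  [4→8]: (189.3+51.6)/2 × 4 = 481.8
  [8→10]: (51.6+26.9)/2 × 2 = 78.5
  [10→12]: (26.9+14.0)/2 × 2 = 40.9
  [12→13]: (14.0+10.1)/2 × 1 = 12.05
  [13→15]: (10.1+5.3)/2 × 2 = 15.4
  Sum = 1695.6 ng/mL·hr
k_e = ln2 / t½ = 0.693147 / 2.13 = 0.3254 hr^-1
Extrapolated tail: C_last / k_e = 5.3 / 0.3254 = 16.288
AUC_0→∞ = 1695.6 + 16.288 = 1711.888 ng/mL·hr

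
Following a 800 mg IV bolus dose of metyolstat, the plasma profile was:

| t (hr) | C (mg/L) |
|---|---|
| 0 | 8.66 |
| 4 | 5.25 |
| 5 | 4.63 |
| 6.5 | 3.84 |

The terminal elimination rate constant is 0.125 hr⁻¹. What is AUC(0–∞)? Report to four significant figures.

Trapezoidal AUC_0→6.5:
  [0→4]: (8.66+5.25)/2 × 4 = 27.82
  [4→5]: (5.25+4.63)/2 × 1 = 4.94
  [5→6.5]: (4.63+3.84)/2 × 1.5 = 6.3525
  Sum = 39.1125 mg/L·hr
Extrapolated tail: C_last / k_e = 3.84 / 0.125 = 30.720
AUC_0→∞ = 39.1125 + 30.720 = 69.8325 mg/L·hr

AUC = 69.83 mg/L·hr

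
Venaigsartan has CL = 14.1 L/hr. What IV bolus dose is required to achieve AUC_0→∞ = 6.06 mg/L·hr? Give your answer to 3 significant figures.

Dose = 85.4 mg

Dose_iv = CL × AUC_0→∞
     = 14.1 × 6.06 = 85.446 mg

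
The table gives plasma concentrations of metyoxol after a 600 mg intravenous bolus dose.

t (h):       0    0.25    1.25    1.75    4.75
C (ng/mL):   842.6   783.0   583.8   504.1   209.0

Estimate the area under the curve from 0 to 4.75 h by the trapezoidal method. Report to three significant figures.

AUC = 2230 ng/mL·h

Trapezoidal AUC_0→4.75:
  [0→0.25]: (842.6+783.0)/2 × 0.25 = 203.2
  [0.25→1.25]: (783.0+583.8)/2 × 1 = 683.4
  [1.25→1.75]: (583.8+504.1)/2 × 0.5 = 271.975
  [1.75→4.75]: (504.1+209.0)/2 × 3 = 1069.65
  Sum = 2228.225 ng/mL·h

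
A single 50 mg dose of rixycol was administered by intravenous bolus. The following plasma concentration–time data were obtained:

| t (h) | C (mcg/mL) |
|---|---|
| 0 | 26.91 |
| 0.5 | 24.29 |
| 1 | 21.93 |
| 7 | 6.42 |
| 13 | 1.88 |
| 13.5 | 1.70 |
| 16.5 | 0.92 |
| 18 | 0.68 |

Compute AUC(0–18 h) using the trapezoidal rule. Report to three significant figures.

Trapezoidal AUC_0→18:
  [0→0.5]: (26.91+24.29)/2 × 0.5 = 12.8
  [0.5→1]: (24.29+21.93)/2 × 0.5 = 11.555
  [1→7]: (21.93+6.42)/2 × 6 = 85.05
  [7→13]: (6.42+1.88)/2 × 6 = 24.9
  [13→13.5]: (1.88+1.70)/2 × 0.5 = 0.895
  [13.5→16.5]: (1.70+0.92)/2 × 3 = 3.93
  [16.5→18]: (0.92+0.68)/2 × 1.5 = 1.2
  Sum = 140.33 mcg/mL·h

AUC = 140 mcg/mL·h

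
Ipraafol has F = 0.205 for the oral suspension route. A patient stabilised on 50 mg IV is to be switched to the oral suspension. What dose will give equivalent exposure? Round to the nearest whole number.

D_oral = 244 mg

For equal systemic exposure: F × D_ev = D_iv
D_ev = D_iv / F = 50 / 0.205 = 243.902 mg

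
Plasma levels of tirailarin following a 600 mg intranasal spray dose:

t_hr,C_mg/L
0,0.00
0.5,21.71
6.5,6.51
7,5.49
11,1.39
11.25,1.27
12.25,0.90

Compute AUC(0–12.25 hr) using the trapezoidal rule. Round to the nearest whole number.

AUC = 108 mg/L·hr

Trapezoidal AUC_0→12.25:
  [0→0.5]: (0.00+21.71)/2 × 0.5 = 5.4275
  [0.5→6.5]: (21.71+6.51)/2 × 6 = 84.66
  [6.5→7]: (6.51+5.49)/2 × 0.5 = 3.0
  [7→11]: (5.49+1.39)/2 × 4 = 13.76
  [11→11.25]: (1.39+1.27)/2 × 0.25 = 0.3325
  [11.25→12.25]: (1.27+0.90)/2 × 1 = 1.085
  Sum = 108.265 mg/L·hr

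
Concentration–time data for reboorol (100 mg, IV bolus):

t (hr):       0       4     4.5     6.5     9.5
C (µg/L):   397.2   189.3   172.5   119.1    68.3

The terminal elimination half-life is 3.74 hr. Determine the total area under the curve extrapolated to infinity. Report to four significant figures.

Trapezoidal AUC_0→9.5:
  [0→4]: (397.2+189.3)/2 × 4 = 1173.0
  [4→4.5]: (189.3+172.5)/2 × 0.5 = 90.45
  [4.5→6.5]: (172.5+119.1)/2 × 2 = 291.6
  [6.5→9.5]: (119.1+68.3)/2 × 3 = 281.1
  Sum = 1836.15 µg/L·hr
k_e = ln2 / t½ = 0.693147 / 3.74 = 0.1853 hr^-1
Extrapolated tail: C_last / k_e = 68.3 / 0.1853 = 368.591
AUC_0→∞ = 1836.15 + 368.591 = 2204.741 µg/L·hr

AUC = 2205 µg/L·hr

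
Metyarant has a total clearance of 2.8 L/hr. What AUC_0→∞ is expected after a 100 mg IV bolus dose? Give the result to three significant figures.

AUC_0→∞ = Dose_iv / CL
        = 100 / 2.8 = 35.7143 mg/L·hr

AUC = 35.7 mg/L·hr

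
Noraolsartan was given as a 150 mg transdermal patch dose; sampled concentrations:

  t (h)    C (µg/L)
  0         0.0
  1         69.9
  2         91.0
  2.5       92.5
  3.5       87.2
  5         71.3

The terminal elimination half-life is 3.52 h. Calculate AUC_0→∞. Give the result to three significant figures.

AUC = 732 µg/L·h

Trapezoidal AUC_0→5:
  [0→1]: (0.0+69.9)/2 × 1 = 34.95
  [1→2]: (69.9+91.0)/2 × 1 = 80.45
  [2→2.5]: (91.0+92.5)/2 × 0.5 = 45.875
  [2.5→3.5]: (92.5+87.2)/2 × 1 = 89.85
  [3.5→5]: (87.2+71.3)/2 × 1.5 = 118.875
  Sum = 370.0 µg/L·h
k_e = ln2 / t½ = 0.693147 / 3.52 = 0.1969 h^-1
Extrapolated tail: C_last / k_e = 71.3 / 0.1969 = 362.113
AUC_0→∞ = 370.0 + 362.113 = 732.113 µg/L·h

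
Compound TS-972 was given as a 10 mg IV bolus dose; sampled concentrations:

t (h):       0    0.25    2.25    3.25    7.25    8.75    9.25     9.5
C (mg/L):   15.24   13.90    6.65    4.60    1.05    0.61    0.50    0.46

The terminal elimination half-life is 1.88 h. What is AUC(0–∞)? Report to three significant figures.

Trapezoidal AUC_0→9.5:
  [0→0.25]: (15.24+13.90)/2 × 0.25 = 3.6425
  [0.25→2.25]: (13.90+6.65)/2 × 2 = 20.55
  [2.25→3.25]: (6.65+4.60)/2 × 1 = 5.625
  [3.25→7.25]: (4.60+1.05)/2 × 4 = 11.3
  [7.25→8.75]: (1.05+0.61)/2 × 1.5 = 1.245
  [8.75→9.25]: (0.61+0.50)/2 × 0.5 = 0.2775
  [9.25→9.5]: (0.50+0.46)/2 × 0.25 = 0.12
  Sum = 42.76 mg/L·h
k_e = ln2 / t½ = 0.693147 / 1.88 = 0.3687 h^-1
Extrapolated tail: C_last / k_e = 0.46 / 0.3687 = 1.248
AUC_0→∞ = 42.76 + 1.248 = 44.008 mg/L·h

AUC = 44.0 mg/L·h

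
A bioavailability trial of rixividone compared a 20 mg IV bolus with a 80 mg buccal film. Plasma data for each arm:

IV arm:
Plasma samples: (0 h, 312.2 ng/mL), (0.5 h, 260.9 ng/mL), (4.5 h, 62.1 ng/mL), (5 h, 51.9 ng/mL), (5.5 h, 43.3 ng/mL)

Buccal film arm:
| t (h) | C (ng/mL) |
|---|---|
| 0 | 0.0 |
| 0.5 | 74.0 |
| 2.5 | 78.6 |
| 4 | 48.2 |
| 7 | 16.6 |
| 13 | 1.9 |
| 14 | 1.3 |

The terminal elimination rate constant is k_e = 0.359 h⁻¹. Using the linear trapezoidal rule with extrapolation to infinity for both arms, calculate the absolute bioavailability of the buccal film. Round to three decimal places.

F = 0.110

Trapezoidal AUC_0→5.5 (IV):
  [0→0.5]: (312.2+260.9)/2 × 0.5 = 143.275
  [0.5→4.5]: (260.9+62.1)/2 × 4 = 646.0
  [4.5→5]: (62.1+51.9)/2 × 0.5 = 28.5
  [5→5.5]: (51.9+43.3)/2 × 0.5 = 23.8
  Sum = 841.575 ng/mL·h
IV tail: 43.3/0.359 = 120.613; AUC_iv,0→∞ = 841.575 + 120.613 = 962.188 ng/mL·h
Trapezoidal AUC_0→14 (buccal film):
  [0→0.5]: (0.0+74.0)/2 × 0.5 = 18.5
  [0.5→2.5]: (74.0+78.6)/2 × 2 = 152.6
  [2.5→4]: (78.6+48.2)/2 × 1.5 = 95.1
  [4→7]: (48.2+16.6)/2 × 3 = 97.2
  [7→13]: (16.6+1.9)/2 × 6 = 55.5
  [13→14]: (1.9+1.3)/2 × 1 = 1.6
  Sum = 420.5 ng/mL·h
buccal film tail: 1.3/0.359 = 3.621; AUC_ev,0→∞ = 420.5 + 3.621 = 424.121 ng/mL·h
F = (AUC_ev/D_ev)/(AUC_iv/D_iv) = (424.121/80)/(962.188/20) = 5.3015125/48.1094 = 0.1102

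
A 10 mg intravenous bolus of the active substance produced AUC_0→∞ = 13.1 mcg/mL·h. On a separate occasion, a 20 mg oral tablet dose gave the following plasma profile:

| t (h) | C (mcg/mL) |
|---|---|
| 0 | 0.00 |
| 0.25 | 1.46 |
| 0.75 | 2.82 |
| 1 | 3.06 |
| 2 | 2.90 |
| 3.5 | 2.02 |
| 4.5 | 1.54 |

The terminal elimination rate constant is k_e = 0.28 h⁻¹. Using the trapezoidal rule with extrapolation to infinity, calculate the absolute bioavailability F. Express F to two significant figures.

F = 0.61

Trapezoidal AUC_0→4.5 (oral tablet):
  [0→0.25]: (0.00+1.46)/2 × 0.25 = 0.1825
  [0.25→0.75]: (1.46+2.82)/2 × 0.5 = 1.07
  [0.75→1]: (2.82+3.06)/2 × 0.25 = 0.735
  [1→2]: (3.06+2.90)/2 × 1 = 2.98
  [2→3.5]: (2.90+2.02)/2 × 1.5 = 3.69
  [3.5→4.5]: (2.02+1.54)/2 × 1 = 1.78
  Sum = 10.4375 mcg/mL·h
Tail: C_last/k_e = 1.54/0.28 = 5.500
AUC_0→∞ (oral tablet) = 10.4375 + 5.500 = 15.9375 mcg/mL·h
F = (AUC_ev/D_ev)/(AUC_iv/D_iv) = (15.9375/20)/(13.1/10) = 0.796875/1.31 = 0.6083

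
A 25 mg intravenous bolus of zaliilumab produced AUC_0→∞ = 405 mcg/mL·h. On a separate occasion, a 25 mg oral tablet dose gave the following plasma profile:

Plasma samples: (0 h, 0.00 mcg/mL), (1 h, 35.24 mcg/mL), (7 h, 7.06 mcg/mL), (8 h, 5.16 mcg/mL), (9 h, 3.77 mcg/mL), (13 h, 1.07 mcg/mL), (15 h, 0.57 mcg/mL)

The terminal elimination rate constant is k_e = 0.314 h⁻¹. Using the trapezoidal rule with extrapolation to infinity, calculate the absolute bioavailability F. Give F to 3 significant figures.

Trapezoidal AUC_0→15 (oral tablet):
  [0→1]: (0.00+35.24)/2 × 1 = 17.62
  [1→7]: (35.24+7.06)/2 × 6 = 126.9
  [7→8]: (7.06+5.16)/2 × 1 = 6.11
  [8→9]: (5.16+3.77)/2 × 1 = 4.465
  [9→13]: (3.77+1.07)/2 × 4 = 9.68
  [13→15]: (1.07+0.57)/2 × 2 = 1.64
  Sum = 166.415 mcg/mL·h
Tail: C_last/k_e = 0.57/0.314 = 1.815
AUC_0→∞ (oral tablet) = 166.415 + 1.815 = 168.23 mcg/mL·h
F = (AUC_ev/D_ev)/(AUC_iv/D_iv) = (168.23/25)/(405/25) = 6.7292/16.2 = 0.4154

F = 0.415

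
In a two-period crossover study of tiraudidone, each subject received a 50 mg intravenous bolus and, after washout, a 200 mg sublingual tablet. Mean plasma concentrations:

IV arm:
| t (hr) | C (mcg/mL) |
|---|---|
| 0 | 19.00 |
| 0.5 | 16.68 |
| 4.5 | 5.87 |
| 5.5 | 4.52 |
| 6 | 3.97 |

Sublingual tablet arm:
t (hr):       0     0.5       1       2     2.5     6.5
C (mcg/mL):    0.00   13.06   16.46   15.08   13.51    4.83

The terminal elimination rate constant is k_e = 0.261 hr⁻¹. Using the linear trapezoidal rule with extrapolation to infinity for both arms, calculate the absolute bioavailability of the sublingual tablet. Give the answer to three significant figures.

F = 0.290

Trapezoidal AUC_0→6 (IV):
  [0→0.5]: (19.00+16.68)/2 × 0.5 = 8.92
  [0.5→4.5]: (16.68+5.87)/2 × 4 = 45.1
  [4.5→5.5]: (5.87+4.52)/2 × 1 = 5.195
  [5.5→6]: (4.52+3.97)/2 × 0.5 = 2.1225
  Sum = 61.3375 mcg/mL·hr
IV tail: 3.97/0.261 = 15.211; AUC_iv,0→∞ = 61.3375 + 15.211 = 76.5485 mcg/mL·hr
Trapezoidal AUC_0→6.5 (sublingual tablet):
  [0→0.5]: (0.00+13.06)/2 × 0.5 = 3.265
  [0.5→1]: (13.06+16.46)/2 × 0.5 = 7.38
  [1→2]: (16.46+15.08)/2 × 1 = 15.77
  [2→2.5]: (15.08+13.51)/2 × 0.5 = 7.1475
  [2.5→6.5]: (13.51+4.83)/2 × 4 = 36.68
  Sum = 70.2425 mcg/mL·hr
sublingual tablet tail: 4.83/0.261 = 18.506; AUC_ev,0→∞ = 70.2425 + 18.506 = 88.7485 mcg/mL·hr
F = (AUC_ev/D_ev)/(AUC_iv/D_iv) = (88.7485/200)/(76.5485/50) = 0.4437425/1.53097 = 0.2898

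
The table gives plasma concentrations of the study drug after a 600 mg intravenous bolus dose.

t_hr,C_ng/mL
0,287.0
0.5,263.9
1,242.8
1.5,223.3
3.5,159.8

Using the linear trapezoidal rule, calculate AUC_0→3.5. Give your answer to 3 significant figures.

AUC = 764 ng/mL·hr

Trapezoidal AUC_0→3.5:
  [0→0.5]: (287.0+263.9)/2 × 0.5 = 137.725
  [0.5→1]: (263.9+242.8)/2 × 0.5 = 126.675
  [1→1.5]: (242.8+223.3)/2 × 0.5 = 116.525
  [1.5→3.5]: (223.3+159.8)/2 × 2 = 383.1
  Sum = 764.025 ng/mL·hr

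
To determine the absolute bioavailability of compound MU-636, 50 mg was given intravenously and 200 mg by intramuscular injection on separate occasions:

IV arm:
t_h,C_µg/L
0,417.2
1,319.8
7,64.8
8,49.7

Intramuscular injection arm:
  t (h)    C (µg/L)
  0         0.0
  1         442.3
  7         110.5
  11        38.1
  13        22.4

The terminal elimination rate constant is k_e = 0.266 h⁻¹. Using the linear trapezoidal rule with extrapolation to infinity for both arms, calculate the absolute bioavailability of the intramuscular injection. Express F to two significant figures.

F = 0.33

Trapezoidal AUC_0→8 (IV):
  [0→1]: (417.2+319.8)/2 × 1 = 368.5
  [1→7]: (319.8+64.8)/2 × 6 = 1153.8
  [7→8]: (64.8+49.7)/2 × 1 = 57.25
  Sum = 1579.55 µg/L·h
IV tail: 49.7/0.266 = 186.842; AUC_iv,0→∞ = 1579.55 + 186.842 = 1766.392 µg/L·h
Trapezoidal AUC_0→13 (intramuscular injection):
  [0→1]: (0.0+442.3)/2 × 1 = 221.15
  [1→7]: (442.3+110.5)/2 × 6 = 1658.4
  [7→11]: (110.5+38.1)/2 × 4 = 297.2
  [11→13]: (38.1+22.4)/2 × 2 = 60.5
  Sum = 2237.25 µg/L·h
intramuscular injection tail: 22.4/0.266 = 84.211; AUC_ev,0→∞ = 2237.25 + 84.211 = 2321.461 µg/L·h
F = (AUC_ev/D_ev)/(AUC_iv/D_iv) = (2321.461/200)/(1766.392/50) = 11.607305/35.32784 = 0.3286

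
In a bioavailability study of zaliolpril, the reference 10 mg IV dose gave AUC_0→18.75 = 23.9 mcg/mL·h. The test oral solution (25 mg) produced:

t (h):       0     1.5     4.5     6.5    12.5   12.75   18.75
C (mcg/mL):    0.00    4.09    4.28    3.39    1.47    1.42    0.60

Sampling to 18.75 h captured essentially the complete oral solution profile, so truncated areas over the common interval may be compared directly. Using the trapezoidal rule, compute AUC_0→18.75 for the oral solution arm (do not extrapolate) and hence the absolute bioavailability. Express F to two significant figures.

Trapezoidal AUC_0→18.75 (oral solution):
  [0→1.5]: (0.00+4.09)/2 × 1.5 = 3.0675
  [1.5→4.5]: (4.09+4.28)/2 × 3 = 12.555
  [4.5→6.5]: (4.28+3.39)/2 × 2 = 7.67
  [6.5→12.5]: (3.39+1.47)/2 × 6 = 14.58
  [12.5→12.75]: (1.47+1.42)/2 × 0.25 = 0.36125
  [12.75→18.75]: (1.42+0.60)/2 × 6 = 6.06
  Sum = 44.29375 mcg/mL·h
F = (AUC_ev/D_ev)/(AUC_iv/D_iv) = (44.29375/25)/(23.9/10) = 1.77175/2.39 = 0.7413

F = 0.74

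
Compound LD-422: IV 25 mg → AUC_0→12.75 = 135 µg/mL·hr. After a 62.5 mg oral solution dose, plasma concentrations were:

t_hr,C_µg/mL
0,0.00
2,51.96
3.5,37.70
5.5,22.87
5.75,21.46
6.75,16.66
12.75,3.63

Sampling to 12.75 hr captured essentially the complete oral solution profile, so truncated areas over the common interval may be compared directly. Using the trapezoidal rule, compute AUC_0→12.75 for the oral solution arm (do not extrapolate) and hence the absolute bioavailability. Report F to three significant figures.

Trapezoidal AUC_0→12.75 (oral solution):
  [0→2]: (0.00+51.96)/2 × 2 = 51.96
  [2→3.5]: (51.96+37.70)/2 × 1.5 = 67.245
  [3.5→5.5]: (37.70+22.87)/2 × 2 = 60.57
  [5.5→5.75]: (22.87+21.46)/2 × 0.25 = 5.54125
  [5.75→6.75]: (21.46+16.66)/2 × 1 = 19.06
  [6.75→12.75]: (16.66+3.63)/2 × 6 = 60.87
  Sum = 265.24625 µg/mL·hr
F = (AUC_ev/D_ev)/(AUC_iv/D_iv) = (265.24625/62.5)/(135/25) = 4.24394/5.4 = 0.7859

F = 0.786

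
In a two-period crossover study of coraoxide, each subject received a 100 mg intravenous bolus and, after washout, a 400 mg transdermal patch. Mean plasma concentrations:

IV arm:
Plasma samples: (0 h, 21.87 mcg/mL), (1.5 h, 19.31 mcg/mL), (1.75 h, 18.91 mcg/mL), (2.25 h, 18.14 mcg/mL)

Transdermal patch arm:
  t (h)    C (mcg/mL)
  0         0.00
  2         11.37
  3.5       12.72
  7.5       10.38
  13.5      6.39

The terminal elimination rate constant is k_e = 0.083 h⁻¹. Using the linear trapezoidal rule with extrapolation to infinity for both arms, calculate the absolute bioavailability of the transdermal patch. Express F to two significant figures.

F = 0.19

Trapezoidal AUC_0→2.25 (IV):
  [0→1.5]: (21.87+19.31)/2 × 1.5 = 30.885
  [1.5→1.75]: (19.31+18.91)/2 × 0.25 = 4.7775
  [1.75→2.25]: (18.91+18.14)/2 × 0.5 = 9.2625
  Sum = 44.925 mcg/mL·h
IV tail: 18.14/0.083 = 218.554; AUC_iv,0→∞ = 44.925 + 218.554 = 263.479 mcg/mL·h
Trapezoidal AUC_0→13.5 (transdermal patch):
  [0→2]: (0.00+11.37)/2 × 2 = 11.37
  [2→3.5]: (11.37+12.72)/2 × 1.5 = 18.0675
  [3.5→7.5]: (12.72+10.38)/2 × 4 = 46.2
  [7.5→13.5]: (10.38+6.39)/2 × 6 = 50.31
  Sum = 125.9475 mcg/mL·h
transdermal patch tail: 6.39/0.083 = 76.988; AUC_ev,0→∞ = 125.9475 + 76.988 = 202.9355 mcg/mL·h
F = (AUC_ev/D_ev)/(AUC_iv/D_iv) = (202.9355/400)/(263.479/100) = 0.50733875/2.63479 = 0.1926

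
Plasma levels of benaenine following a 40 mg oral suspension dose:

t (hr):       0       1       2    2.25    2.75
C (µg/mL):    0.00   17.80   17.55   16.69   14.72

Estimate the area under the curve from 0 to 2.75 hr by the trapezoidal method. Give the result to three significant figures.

Trapezoidal AUC_0→2.75:
  [0→1]: (0.00+17.80)/2 × 1 = 8.9
  [1→2]: (17.80+17.55)/2 × 1 = 17.675
  [2→2.25]: (17.55+16.69)/2 × 0.25 = 4.28
  [2.25→2.75]: (16.69+14.72)/2 × 0.5 = 7.8525
  Sum = 38.7075 µg/mL·hr

AUC = 38.7 µg/mL·hr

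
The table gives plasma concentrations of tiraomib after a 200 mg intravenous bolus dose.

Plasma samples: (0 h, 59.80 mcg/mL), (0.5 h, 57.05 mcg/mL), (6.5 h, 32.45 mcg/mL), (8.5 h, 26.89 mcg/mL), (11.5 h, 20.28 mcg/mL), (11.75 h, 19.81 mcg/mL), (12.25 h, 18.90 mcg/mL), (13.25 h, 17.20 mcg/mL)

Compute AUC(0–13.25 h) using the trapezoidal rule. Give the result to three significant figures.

AUC = 461 mcg/mL·h

Trapezoidal AUC_0→13.25:
  [0→0.5]: (59.80+57.05)/2 × 0.5 = 29.2125
  [0.5→6.5]: (57.05+32.45)/2 × 6 = 268.5
  [6.5→8.5]: (32.45+26.89)/2 × 2 = 59.34
  [8.5→11.5]: (26.89+20.28)/2 × 3 = 70.755
  [11.5→11.75]: (20.28+19.81)/2 × 0.25 = 5.01125
  [11.75→12.25]: (19.81+18.90)/2 × 0.5 = 9.6775
  [12.25→13.25]: (18.90+17.20)/2 × 1 = 18.05
  Sum = 460.54625 mcg/mL·h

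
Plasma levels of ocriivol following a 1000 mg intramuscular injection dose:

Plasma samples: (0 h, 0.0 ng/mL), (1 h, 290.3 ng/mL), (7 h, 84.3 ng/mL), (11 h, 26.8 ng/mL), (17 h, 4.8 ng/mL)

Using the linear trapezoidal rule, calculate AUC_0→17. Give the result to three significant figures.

Trapezoidal AUC_0→17:
  [0→1]: (0.0+290.3)/2 × 1 = 145.15
  [1→7]: (290.3+84.3)/2 × 6 = 1123.8
  [7→11]: (84.3+26.8)/2 × 4 = 222.2
  [11→17]: (26.8+4.8)/2 × 6 = 94.8
  Sum = 1585.95 ng/mL·h

AUC = 1590 ng/mL·h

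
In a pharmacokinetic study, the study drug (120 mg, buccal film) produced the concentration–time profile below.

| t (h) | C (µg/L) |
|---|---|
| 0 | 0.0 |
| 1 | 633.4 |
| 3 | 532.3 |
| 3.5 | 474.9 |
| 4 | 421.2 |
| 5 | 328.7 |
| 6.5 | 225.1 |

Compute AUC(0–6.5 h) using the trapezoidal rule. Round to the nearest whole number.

Trapezoidal AUC_0→6.5:
  [0→1]: (0.0+633.4)/2 × 1 = 316.7
  [1→3]: (633.4+532.3)/2 × 2 = 1165.7
  [3→3.5]: (532.3+474.9)/2 × 0.5 = 251.8
  [3.5→4]: (474.9+421.2)/2 × 0.5 = 224.025
  [4→5]: (421.2+328.7)/2 × 1 = 374.95
  [5→6.5]: (328.7+225.1)/2 × 1.5 = 415.35
  Sum = 2748.525 µg/L·h

AUC = 2749 µg/L·h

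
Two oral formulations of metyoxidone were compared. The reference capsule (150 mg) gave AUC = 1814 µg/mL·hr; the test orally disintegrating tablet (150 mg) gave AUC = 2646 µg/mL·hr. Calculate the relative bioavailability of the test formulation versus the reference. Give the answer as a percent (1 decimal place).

F_rel = 145.9%

F_rel = (AUC_test/D_test) / (AUC_ref/D_ref)
      = (2646/150) / (1814/150)
      = 17.64 / 12.0933 = 1.4587 = 145.87%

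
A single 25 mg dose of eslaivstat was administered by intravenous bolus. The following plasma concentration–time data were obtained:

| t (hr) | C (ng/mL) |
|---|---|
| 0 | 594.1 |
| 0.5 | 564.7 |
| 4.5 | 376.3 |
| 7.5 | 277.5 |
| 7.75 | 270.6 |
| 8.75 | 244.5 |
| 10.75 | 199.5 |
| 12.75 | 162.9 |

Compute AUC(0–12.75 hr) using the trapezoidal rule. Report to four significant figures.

Trapezoidal AUC_0→12.75:
  [0→0.5]: (594.1+564.7)/2 × 0.5 = 289.7
  [0.5→4.5]: (564.7+376.3)/2 × 4 = 1882.0
  [4.5→7.5]: (376.3+277.5)/2 × 3 = 980.7
  [7.5→7.75]: (277.5+270.6)/2 × 0.25 = 68.5125
  [7.75→8.75]: (270.6+244.5)/2 × 1 = 257.55
  [8.75→10.75]: (244.5+199.5)/2 × 2 = 444.0
  [10.75→12.75]: (199.5+162.9)/2 × 2 = 362.4
  Sum = 4284.8625 ng/mL·hr

AUC = 4285 ng/mL·hr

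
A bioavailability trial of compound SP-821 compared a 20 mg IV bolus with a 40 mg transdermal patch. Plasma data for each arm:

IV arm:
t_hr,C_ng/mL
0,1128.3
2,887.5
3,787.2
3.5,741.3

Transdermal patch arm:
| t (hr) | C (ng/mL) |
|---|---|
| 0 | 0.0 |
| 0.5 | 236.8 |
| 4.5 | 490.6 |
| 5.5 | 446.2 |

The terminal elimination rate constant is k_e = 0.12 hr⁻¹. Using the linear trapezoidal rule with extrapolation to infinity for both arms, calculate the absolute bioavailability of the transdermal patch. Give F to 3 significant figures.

Trapezoidal AUC_0→3.5 (IV):
  [0→2]: (1128.3+887.5)/2 × 2 = 2015.8
  [2→3]: (887.5+787.2)/2 × 1 = 837.35
  [3→3.5]: (787.2+741.3)/2 × 0.5 = 382.125
  Sum = 3235.275 ng/mL·hr
IV tail: 741.3/0.12 = 6177.500; AUC_iv,0→∞ = 3235.275 + 6177.500 = 9412.775 ng/mL·hr
Trapezoidal AUC_0→5.5 (transdermal patch):
  [0→0.5]: (0.0+236.8)/2 × 0.5 = 59.2
  [0.5→4.5]: (236.8+490.6)/2 × 4 = 1454.8
  [4.5→5.5]: (490.6+446.2)/2 × 1 = 468.4
  Sum = 1982.4 ng/mL·hr
transdermal patch tail: 446.2/0.12 = 3718.333; AUC_ev,0→∞ = 1982.4 + 3718.333 = 5700.733 ng/mL·hr
F = (AUC_ev/D_ev)/(AUC_iv/D_iv) = (5700.733/40)/(9412.775/20) = 142.518/470.63875 = 0.3028

F = 0.303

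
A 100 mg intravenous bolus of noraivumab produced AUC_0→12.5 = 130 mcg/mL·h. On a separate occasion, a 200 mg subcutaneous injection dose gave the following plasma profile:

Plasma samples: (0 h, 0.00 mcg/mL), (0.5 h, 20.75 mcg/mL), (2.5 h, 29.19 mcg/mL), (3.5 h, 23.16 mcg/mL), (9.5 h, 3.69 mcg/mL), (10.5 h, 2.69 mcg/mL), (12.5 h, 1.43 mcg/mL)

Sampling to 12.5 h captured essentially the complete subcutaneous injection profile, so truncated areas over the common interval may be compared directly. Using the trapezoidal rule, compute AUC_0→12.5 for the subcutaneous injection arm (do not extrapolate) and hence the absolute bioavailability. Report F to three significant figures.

F = 0.651

Trapezoidal AUC_0→12.5 (subcutaneous injection):
  [0→0.5]: (0.00+20.75)/2 × 0.5 = 5.1875
  [0.5→2.5]: (20.75+29.19)/2 × 2 = 49.94
  [2.5→3.5]: (29.19+23.16)/2 × 1 = 26.175
  [3.5→9.5]: (23.16+3.69)/2 × 6 = 80.55
  [9.5→10.5]: (3.69+2.69)/2 × 1 = 3.19
  [10.5→12.5]: (2.69+1.43)/2 × 2 = 4.12
  Sum = 169.1625 mcg/mL·h
F = (AUC_ev/D_ev)/(AUC_iv/D_iv) = (169.1625/200)/(130/100) = 0.8458125/1.3 = 0.6506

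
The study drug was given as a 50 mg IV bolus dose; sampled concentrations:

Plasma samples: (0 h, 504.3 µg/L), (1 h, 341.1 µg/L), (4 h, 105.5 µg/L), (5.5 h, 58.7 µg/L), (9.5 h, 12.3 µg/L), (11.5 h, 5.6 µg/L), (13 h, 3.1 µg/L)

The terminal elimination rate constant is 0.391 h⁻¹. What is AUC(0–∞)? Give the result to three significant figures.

Trapezoidal AUC_0→13:
  [0→1]: (504.3+341.1)/2 × 1 = 422.7
  [1→4]: (341.1+105.5)/2 × 3 = 669.9
  [4→5.5]: (105.5+58.7)/2 × 1.5 = 123.15
  [5.5→9.5]: (58.7+12.3)/2 × 4 = 142.0
  [9.5→11.5]: (12.3+5.6)/2 × 2 = 17.9
  [11.5→13]: (5.6+3.1)/2 × 1.5 = 6.525
  Sum = 1382.175 µg/L·h
Extrapolated tail: C_last / k_e = 3.1 / 0.391 = 7.928
AUC_0→∞ = 1382.175 + 7.928 = 1390.103 µg/L·h

AUC = 1390 µg/L·h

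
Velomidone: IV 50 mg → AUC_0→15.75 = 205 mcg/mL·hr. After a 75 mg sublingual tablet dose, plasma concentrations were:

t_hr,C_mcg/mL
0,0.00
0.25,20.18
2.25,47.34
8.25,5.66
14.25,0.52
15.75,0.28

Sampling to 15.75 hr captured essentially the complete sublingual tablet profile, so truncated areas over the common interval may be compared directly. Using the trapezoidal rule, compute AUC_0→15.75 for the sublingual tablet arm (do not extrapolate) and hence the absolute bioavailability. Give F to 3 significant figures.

F = 0.807

Trapezoidal AUC_0→15.75 (sublingual tablet):
  [0→0.25]: (0.00+20.18)/2 × 0.25 = 2.5225
  [0.25→2.25]: (20.18+47.34)/2 × 2 = 67.52
  [2.25→8.25]: (47.34+5.66)/2 × 6 = 159.0
  [8.25→14.25]: (5.66+0.52)/2 × 6 = 18.54
  [14.25→15.75]: (0.52+0.28)/2 × 1.5 = 0.6
  Sum = 248.1825 mcg/mL·hr
F = (AUC_ev/D_ev)/(AUC_iv/D_iv) = (248.1825/75)/(205/50) = 3.3091/4.1 = 0.8071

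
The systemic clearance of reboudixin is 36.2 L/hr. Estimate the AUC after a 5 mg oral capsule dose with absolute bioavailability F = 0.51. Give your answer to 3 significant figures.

AUC = 0.0704 mg/L·hr

AUC_0→∞ = F × Dose / CL
        = 0.51 × 5 / 36.2 = 0.070442 mg/L·hr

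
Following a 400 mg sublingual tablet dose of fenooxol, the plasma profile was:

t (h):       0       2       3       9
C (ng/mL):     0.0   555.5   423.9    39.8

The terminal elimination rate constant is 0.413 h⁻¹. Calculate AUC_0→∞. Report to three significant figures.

Trapezoidal AUC_0→9:
  [0→2]: (0.0+555.5)/2 × 2 = 555.5
  [2→3]: (555.5+423.9)/2 × 1 = 489.7
  [3→9]: (423.9+39.8)/2 × 6 = 1391.1
  Sum = 2436.3 ng/mL·h
Extrapolated tail: C_last / k_e = 39.8 / 0.413 = 96.368
AUC_0→∞ = 2436.3 + 96.368 = 2532.668 ng/mL·h

AUC = 2530 ng/mL·h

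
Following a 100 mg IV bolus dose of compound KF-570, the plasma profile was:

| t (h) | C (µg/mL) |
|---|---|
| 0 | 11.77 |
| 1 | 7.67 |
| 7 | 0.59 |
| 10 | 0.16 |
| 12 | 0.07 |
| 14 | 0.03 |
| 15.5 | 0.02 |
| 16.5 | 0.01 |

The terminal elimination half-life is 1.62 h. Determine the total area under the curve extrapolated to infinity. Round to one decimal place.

Trapezoidal AUC_0→16.5:
  [0→1]: (11.77+7.67)/2 × 1 = 9.72
  [1→7]: (7.67+0.59)/2 × 6 = 24.78
  [7→10]: (0.59+0.16)/2 × 3 = 1.125
  [10→12]: (0.16+0.07)/2 × 2 = 0.23
  [12→14]: (0.07+0.03)/2 × 2 = 0.1
  [14→15.5]: (0.03+0.02)/2 × 1.5 = 0.0375
  [15.5→16.5]: (0.02+0.01)/2 × 1 = 0.015
  Sum = 36.0075 µg/mL·h
k_e = ln2 / t½ = 0.693147 / 1.62 = 0.4279 h^-1
Extrapolated tail: C_last / k_e = 0.01 / 0.4279 = 0.023
AUC_0→∞ = 36.0075 + 0.023 = 36.0305 µg/mL·h

AUC = 36.0 µg/mL·h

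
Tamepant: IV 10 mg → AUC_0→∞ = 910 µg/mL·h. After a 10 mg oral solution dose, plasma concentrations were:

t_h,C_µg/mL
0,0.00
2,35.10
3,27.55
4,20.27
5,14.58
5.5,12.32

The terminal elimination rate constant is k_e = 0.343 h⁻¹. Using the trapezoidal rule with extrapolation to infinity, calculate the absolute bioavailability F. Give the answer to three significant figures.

F = 0.165

Trapezoidal AUC_0→5.5 (oral solution):
  [0→2]: (0.00+35.10)/2 × 2 = 35.1
  [2→3]: (35.10+27.55)/2 × 1 = 31.325
  [3→4]: (27.55+20.27)/2 × 1 = 23.91
  [4→5]: (20.27+14.58)/2 × 1 = 17.425
  [5→5.5]: (14.58+12.32)/2 × 0.5 = 6.725
  Sum = 114.485 µg/mL·h
Tail: C_last/k_e = 12.32/0.343 = 35.918
AUC_0→∞ (oral solution) = 114.485 + 35.918 = 150.403 µg/mL·h
F = (AUC_ev/D_ev)/(AUC_iv/D_iv) = (150.403/10)/(910/10) = 15.0403/91 = 0.1653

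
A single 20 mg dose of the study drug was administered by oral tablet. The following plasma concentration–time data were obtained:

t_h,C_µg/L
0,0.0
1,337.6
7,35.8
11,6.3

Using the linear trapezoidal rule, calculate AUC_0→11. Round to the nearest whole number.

Trapezoidal AUC_0→11:
  [0→1]: (0.0+337.6)/2 × 1 = 168.8
  [1→7]: (337.6+35.8)/2 × 6 = 1120.2
  [7→11]: (35.8+6.3)/2 × 4 = 84.2
  Sum = 1373.2 µg/L·h

AUC = 1373 µg/L·h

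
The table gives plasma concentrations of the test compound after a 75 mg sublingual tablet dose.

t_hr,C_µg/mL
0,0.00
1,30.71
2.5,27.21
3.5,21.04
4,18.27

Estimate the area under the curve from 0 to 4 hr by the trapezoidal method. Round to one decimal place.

AUC = 92.7 µg/mL·hr

Trapezoidal AUC_0→4:
  [0→1]: (0.00+30.71)/2 × 1 = 15.355
  [1→2.5]: (30.71+27.21)/2 × 1.5 = 43.44
  [2.5→3.5]: (27.21+21.04)/2 × 1 = 24.125
  [3.5→4]: (21.04+18.27)/2 × 0.5 = 9.8275
  Sum = 92.7475 µg/mL·hr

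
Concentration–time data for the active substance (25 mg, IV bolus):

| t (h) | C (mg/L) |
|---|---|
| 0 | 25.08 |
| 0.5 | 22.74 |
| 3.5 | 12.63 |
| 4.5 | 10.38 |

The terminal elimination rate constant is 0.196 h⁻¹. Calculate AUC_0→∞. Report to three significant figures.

Trapezoidal AUC_0→4.5:
  [0→0.5]: (25.08+22.74)/2 × 0.5 = 11.955
  [0.5→3.5]: (22.74+12.63)/2 × 3 = 53.055
  [3.5→4.5]: (12.63+10.38)/2 × 1 = 11.505
  Sum = 76.515 mg/L·h
Extrapolated tail: C_last / k_e = 10.38 / 0.196 = 52.959
AUC_0→∞ = 76.515 + 52.959 = 129.474 mg/L·h

AUC = 129 mg/L·h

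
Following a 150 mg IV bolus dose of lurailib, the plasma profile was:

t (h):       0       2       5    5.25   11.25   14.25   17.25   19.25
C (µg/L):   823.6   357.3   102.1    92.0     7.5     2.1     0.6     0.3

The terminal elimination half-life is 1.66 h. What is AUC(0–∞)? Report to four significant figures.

Trapezoidal AUC_0→19.25:
  [0→2]: (823.6+357.3)/2 × 2 = 1180.9
  [2→5]: (357.3+102.1)/2 × 3 = 689.1
  [5→5.25]: (102.1+92.0)/2 × 0.25 = 24.2625
  [5.25→11.25]: (92.0+7.5)/2 × 6 = 298.5
  [11.25→14.25]: (7.5+2.1)/2 × 3 = 14.4
  [14.25→17.25]: (2.1+0.6)/2 × 3 = 4.05
  [17.25→19.25]: (0.6+0.3)/2 × 2 = 0.9
  Sum = 2212.1125 µg/L·h
k_e = ln2 / t½ = 0.693147 / 1.66 = 0.4176 h^-1
Extrapolated tail: C_last / k_e = 0.3 / 0.4176 = 0.718
AUC_0→∞ = 2212.1125 + 0.718 = 2212.8305 µg/L·h

AUC = 2213 µg/L·h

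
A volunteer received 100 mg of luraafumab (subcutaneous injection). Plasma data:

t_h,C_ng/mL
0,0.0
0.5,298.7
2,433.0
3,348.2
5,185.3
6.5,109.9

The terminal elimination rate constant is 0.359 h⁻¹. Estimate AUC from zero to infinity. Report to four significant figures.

Trapezoidal AUC_0→6.5:
  [0→0.5]: (0.0+298.7)/2 × 0.5 = 74.675
  [0.5→2]: (298.7+433.0)/2 × 1.5 = 548.775
  [2→3]: (433.0+348.2)/2 × 1 = 390.6
  [3→5]: (348.2+185.3)/2 × 2 = 533.5
  [5→6.5]: (185.3+109.9)/2 × 1.5 = 221.4
  Sum = 1768.95 ng/mL·h
Extrapolated tail: C_last / k_e = 109.9 / 0.359 = 306.128
AUC_0→∞ = 1768.95 + 306.128 = 2075.078 ng/mL·h

AUC = 2075 ng/mL·h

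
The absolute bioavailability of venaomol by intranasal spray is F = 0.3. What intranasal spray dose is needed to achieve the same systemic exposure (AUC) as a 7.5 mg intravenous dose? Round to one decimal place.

D_intranasal = 25.0 mg

For equal systemic exposure: F × D_ev = D_iv
D_ev = D_iv / F = 7.5 / 0.3 = 25 mg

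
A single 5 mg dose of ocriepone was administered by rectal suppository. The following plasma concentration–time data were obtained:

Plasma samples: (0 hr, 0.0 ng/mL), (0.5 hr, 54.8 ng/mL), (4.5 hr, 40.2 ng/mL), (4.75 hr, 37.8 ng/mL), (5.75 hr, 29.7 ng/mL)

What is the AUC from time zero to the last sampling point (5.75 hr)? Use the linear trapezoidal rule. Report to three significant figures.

Trapezoidal AUC_0→5.75:
  [0→0.5]: (0.0+54.8)/2 × 0.5 = 13.7
  [0.5→4.5]: (54.8+40.2)/2 × 4 = 190.0
  [4.5→4.75]: (40.2+37.8)/2 × 0.25 = 9.75
  [4.75→5.75]: (37.8+29.7)/2 × 1 = 33.75
  Sum = 247.2 ng/mL·hr

AUC = 247 ng/mL·hr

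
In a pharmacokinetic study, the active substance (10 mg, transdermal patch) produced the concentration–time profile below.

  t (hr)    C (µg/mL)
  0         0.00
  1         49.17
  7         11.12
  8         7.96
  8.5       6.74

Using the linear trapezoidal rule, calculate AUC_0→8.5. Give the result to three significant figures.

AUC = 219 µg/mL·hr

Trapezoidal AUC_0→8.5:
  [0→1]: (0.00+49.17)/2 × 1 = 24.585
  [1→7]: (49.17+11.12)/2 × 6 = 180.87
  [7→8]: (11.12+7.96)/2 × 1 = 9.54
  [8→8.5]: (7.96+6.74)/2 × 0.5 = 3.675
  Sum = 218.67 µg/mL·hr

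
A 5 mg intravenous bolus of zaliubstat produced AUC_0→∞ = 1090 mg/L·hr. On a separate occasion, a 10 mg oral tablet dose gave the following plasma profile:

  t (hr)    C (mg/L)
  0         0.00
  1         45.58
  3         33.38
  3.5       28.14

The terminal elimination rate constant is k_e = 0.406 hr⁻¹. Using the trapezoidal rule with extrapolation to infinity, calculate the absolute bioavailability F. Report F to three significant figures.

Trapezoidal AUC_0→3.5 (oral tablet):
  [0→1]: (0.00+45.58)/2 × 1 = 22.79
  [1→3]: (45.58+33.38)/2 × 2 = 78.96
  [3→3.5]: (33.38+28.14)/2 × 0.5 = 15.38
  Sum = 117.13 mg/L·hr
Tail: C_last/k_e = 28.14/0.406 = 69.310
AUC_0→∞ (oral tablet) = 117.13 + 69.310 = 186.44 mg/L·hr
F = (AUC_ev/D_ev)/(AUC_iv/D_iv) = (186.44/10)/(1090/5) = 18.644/218 = 0.0855

F = 0.0855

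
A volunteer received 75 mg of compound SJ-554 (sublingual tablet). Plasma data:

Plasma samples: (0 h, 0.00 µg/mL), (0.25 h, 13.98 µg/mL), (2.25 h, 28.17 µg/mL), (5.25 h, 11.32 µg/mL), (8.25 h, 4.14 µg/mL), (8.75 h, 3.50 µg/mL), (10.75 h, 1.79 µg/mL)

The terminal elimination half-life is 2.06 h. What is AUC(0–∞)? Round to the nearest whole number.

Trapezoidal AUC_0→10.75:
  [0→0.25]: (0.00+13.98)/2 × 0.25 = 1.7475
  [0.25→2.25]: (13.98+28.17)/2 × 2 = 42.15
  [2.25→5.25]: (28.17+11.32)/2 × 3 = 59.235
  [5.25→8.25]: (11.32+4.14)/2 × 3 = 23.19
  [8.25→8.75]: (4.14+3.50)/2 × 0.5 = 1.91
  [8.75→10.75]: (3.50+1.79)/2 × 2 = 5.29
  Sum = 133.5225 µg/mL·h
k_e = ln2 / t½ = 0.693147 / 2.06 = 0.3365 h^-1
Extrapolated tail: C_last / k_e = 1.79 / 0.3365 = 5.319
AUC_0→∞ = 133.5225 + 5.319 = 138.8415 µg/mL·h

AUC = 139 µg/mL·h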